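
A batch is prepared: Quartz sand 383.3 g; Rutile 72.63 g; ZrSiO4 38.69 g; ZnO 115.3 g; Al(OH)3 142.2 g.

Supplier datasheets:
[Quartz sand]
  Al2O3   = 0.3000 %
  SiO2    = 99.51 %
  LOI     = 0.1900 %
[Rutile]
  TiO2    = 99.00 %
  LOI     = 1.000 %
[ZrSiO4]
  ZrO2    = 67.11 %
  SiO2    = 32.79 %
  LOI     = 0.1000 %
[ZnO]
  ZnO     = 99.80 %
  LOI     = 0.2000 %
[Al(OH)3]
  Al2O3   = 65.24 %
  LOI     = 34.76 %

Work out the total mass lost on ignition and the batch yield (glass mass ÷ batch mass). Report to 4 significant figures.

LOI loss = 51.15 g; glass = 701.0 g; yield = 93.20%

All internal work maintains full float precision at every stage — the intermediate values are displayed with 4-significant-figure rounding within the worked lines; a single rounding finalizes every reported value; the derived quantities (the five compositions, glass mass, ignition loss, the totals, the yield) are recomputed at exact precision starting from the weights for 701.0 g of glass, as set out in problem or answer.
Loss on ignition, line by line:
  Quartz sand: 383.3 × 0.001900 = 0.7283 g
  Rutile: 72.63 × 0.01000 = 0.7263 g
  ZrSiO4: 38.69 × 0.001000 = 0.03869 g
  ZnO: 115.3 × 0.002000 = 0.2306 g
  Al(OH)3: 142.2 × 0.3476 = 49.43 g
Total LOI = 51.15 g
Glass = batch − LOI = 752.1 − 51.15 = 701.0 g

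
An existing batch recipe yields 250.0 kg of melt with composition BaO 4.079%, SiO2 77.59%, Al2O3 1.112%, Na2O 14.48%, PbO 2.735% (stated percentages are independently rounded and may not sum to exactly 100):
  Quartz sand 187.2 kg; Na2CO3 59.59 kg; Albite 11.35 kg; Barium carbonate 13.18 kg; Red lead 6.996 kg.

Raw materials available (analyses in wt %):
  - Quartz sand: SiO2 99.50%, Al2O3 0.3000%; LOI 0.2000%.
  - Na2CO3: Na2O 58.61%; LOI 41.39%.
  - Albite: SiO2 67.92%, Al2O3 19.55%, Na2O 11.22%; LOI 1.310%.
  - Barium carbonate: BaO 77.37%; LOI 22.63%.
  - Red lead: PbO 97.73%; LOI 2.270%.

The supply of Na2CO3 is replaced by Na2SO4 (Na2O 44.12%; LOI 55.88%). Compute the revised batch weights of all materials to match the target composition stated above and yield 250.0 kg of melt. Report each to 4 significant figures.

Revised batch per 250.0 kg melt:
  Quartz sand: 187.2 kg
  Na2SO4: 79.16 kg
  Albite: 11.35 kg
  Barium carbonate: 13.18 kg
  Red lead: 6.996 kg
Total batch = 297.9 kg; LOI loss = 47.90 kg

Every computation runs at exact precision through the solve — mid-chain values are printed rounded to four significant figures as written; every reported result is rounded exactly once — all derived quantities (ignition loss, the yield, five oxide percentages, the totals, net glass mass) are rebuilt in full precision starting from the weights for 250.0 kg of glass precisely as stated by the question or the answer.
Oxide mass targets, per 250.0 kg melt:
  BaO: 4.079% × 250.0 = 10.20 kg
  SiO2: 77.59% × 250.0 = 194.0 kg
  Al2O3: 1.112% × 250.0 = 2.780 kg
  Na2O: 14.48% × 250.0 = 36.20 kg
  PbO: 2.735% × 250.0 = 6.838 kg
Oxide-by-oxide audit from the weights as reported, at the basis given (sums match the target masses inside rounding margins):
  BaO: 13.18·0.7737 = 10.20 kg (target 10.20 kg)
  SiO2: 187.2·0.9950 + 11.35·0.6792 = 194.0 kg (target 194.0 kg)
  Al2O3: 187.2·0.003000 + 11.35·0.1955 = 2.781 kg (target 2.780 kg)
  Na2O: 79.16·0.4412 + 11.35·0.1122 = 36.20 kg (target 36.20 kg)
  PbO: 6.996·0.9773 = 6.837 kg (target 6.838 kg)
The glass-mass cross-check: total batch − LOI = 250.0 kg (targets for the oxides total 250.0 kg; the stated basis being 250.0 kg — gaps are rounding artifacts).
Whole-batch sum: Σ batch = 297.9 kg; LOI removed, Σ of batch·LOI: 47.90 kg; yield = glass ÷ total batch = 83.92%.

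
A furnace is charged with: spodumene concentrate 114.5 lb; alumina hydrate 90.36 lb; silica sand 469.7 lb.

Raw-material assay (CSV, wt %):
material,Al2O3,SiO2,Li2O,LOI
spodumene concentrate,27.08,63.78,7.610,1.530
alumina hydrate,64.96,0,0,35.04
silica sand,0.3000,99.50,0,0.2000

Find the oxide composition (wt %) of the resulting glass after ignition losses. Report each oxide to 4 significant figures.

Glass mass = 640.2 lb (batch 674.6 − LOI 34.35).
Composition: Al2O3 14.23%, SiO2 84.41%, Li2O 1.361%

The working math maintains full precision at each step; intermediates are shown, rounded to four significant digits, on the page. Every reported number includes exactly one rounding — all derived quantities are carried starting from the weights per 640.2 lb of glass in full precision (the three compositions, yield, net glass mass, ignition loss, the totals), exactly as printed in the question or the answer.
Mass of each oxide from the mix:
  Al2O3: 114.5·0.2708 + 90.36·0.6496 + 469.7·0.003000 = 91.11 lb
  SiO2: 114.5·0.6378 + 469.7·0.9950 = 540.4 lb
  Li2O: 114.5·0.07610 = 8.713 lb
LOI: 114.5·0.01530 + 90.36·0.3504 + 469.7·0.002000 = 34.35 lb
Glass = total batch minus LOI = 674.6 − 34.35 = 640.2 lb (= Σ oxide masses)
each wt % is 100 × oxide ÷ glass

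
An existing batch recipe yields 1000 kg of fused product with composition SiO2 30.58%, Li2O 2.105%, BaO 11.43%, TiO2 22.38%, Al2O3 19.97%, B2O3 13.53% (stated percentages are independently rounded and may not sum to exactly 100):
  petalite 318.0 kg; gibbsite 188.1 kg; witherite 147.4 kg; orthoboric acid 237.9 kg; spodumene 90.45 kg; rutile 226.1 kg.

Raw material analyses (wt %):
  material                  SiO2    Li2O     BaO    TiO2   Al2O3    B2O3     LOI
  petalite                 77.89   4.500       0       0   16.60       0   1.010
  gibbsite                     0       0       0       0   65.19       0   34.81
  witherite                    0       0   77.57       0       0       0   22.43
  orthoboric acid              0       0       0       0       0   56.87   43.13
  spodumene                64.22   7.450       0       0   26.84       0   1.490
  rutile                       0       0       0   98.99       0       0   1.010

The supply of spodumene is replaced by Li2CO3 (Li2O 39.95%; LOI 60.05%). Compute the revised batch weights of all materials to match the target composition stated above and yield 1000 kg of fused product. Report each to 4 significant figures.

Revised batch per 1000 kg fused product:
  petalite: 392.6 kg
  gibbsite: 206.4 kg
  witherite: 147.4 kg
  orthoboric acid: 237.9 kg
  Li2CO3: 8.468 kg
  rutile: 226.1 kg
Total batch = 1219 kg; LOI loss = 218.8 kg

In-progress results are shown, rounded to four significant figures, between the steps; all arithmetic carries full precision all the way through; every reported figure is rounded once only. Derived quantities (the six compositions, ignition loss, the yield, glass mass, the totals) are carried from the weighed amounts per 1000 kg of glass at full float precision, as set out in question or answer.
Target masses of each oxide per 1000 kg fused product:
  SiO2: 30.58% × 1000 = 305.8 kg
  Li2O: 2.105% × 1000 = 21.05 kg
  BaO: 11.43% × 1000 = 114.3 kg
  TiO2: 22.38% × 1000 = 223.8 kg
  Al2O3: 19.97% × 1000 = 199.7 kg
  B2O3: 13.53% × 1000 = 135.3 kg
Mass-balance tally per oxide on the weights just shown, versus the basis set out (summed amounts equal target values once rounding is allowed for):
  SiO2: 392.6·0.7789 = 305.8 kg (target 305.8 kg)
  Li2O: 392.6·0.04500 + 8.468·0.3995 = 21.05 kg (target 21.05 kg)
  BaO: 147.4·0.7757 = 114.3 kg (target 114.3 kg)
  TiO2: 226.1·0.9899 = 223.8 kg (target 223.8 kg)
  Al2O3: 392.6·0.1660 + 206.4·0.6519 = 199.7 kg (target 199.7 kg)
  B2O3: 237.9·0.5687 = 135.3 kg (target 135.3 kg)
Glass mass check: total charge less LOI = 1000 kg (targets for the oxides total 1000 kg; stated basis 1000 kg — any gap is answer rounding).
Adding the batch up: Σ batch = 1219 kg; Σ batch·LOI gives LOI loss = 218.8 kg; the yield ratio, glass ÷ batch: 82.04%.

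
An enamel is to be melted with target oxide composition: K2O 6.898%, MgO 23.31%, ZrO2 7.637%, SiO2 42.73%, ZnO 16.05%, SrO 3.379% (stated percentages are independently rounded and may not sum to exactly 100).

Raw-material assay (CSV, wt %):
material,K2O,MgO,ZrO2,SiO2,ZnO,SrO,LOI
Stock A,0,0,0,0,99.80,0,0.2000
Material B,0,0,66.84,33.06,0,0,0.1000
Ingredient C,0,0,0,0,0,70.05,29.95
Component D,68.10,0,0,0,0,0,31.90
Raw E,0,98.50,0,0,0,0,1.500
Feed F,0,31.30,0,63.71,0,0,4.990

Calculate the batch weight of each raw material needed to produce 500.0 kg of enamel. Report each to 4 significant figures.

Exact precision is maintained in all steps — in-progress results are shown (rounded to 4 significant digits) in the working. Exactly one rounding is applied to every reported result. The derived quantities (yield, the totals, six oxide percentages, glass mass, ignition loss) are re-derived at full precision from the batch weights for 500.0 kg of glass as set out in question or answer.
Target masses of each oxide per 500.0 kg enamel:
  K2O: 6.898% × 500.0 = 34.49 kg
  MgO: 23.31% × 500.0 = 116.6 kg
  ZrO2: 7.637% × 500.0 = 38.18 kg
  SiO2: 42.73% × 500.0 = 213.6 kg
  ZnO: 16.05% × 500.0 = 80.25 kg
  SrO: 3.379% × 500.0 = 16.90 kg
A balance pass over the oxides, working from each reported weight, against the basis in use (oxide sums agree with the targets within answer rounding):
  K2O: 50.65·0.6810 = 34.49 kg (target 34.49 kg)
  MgO: 21.18·0.9850 + 305.7·0.3130 = 116.5 kg (target 116.6 kg)
  ZrO2: 57.13·0.6684 = 38.19 kg (target 38.18 kg)
  SiO2: 57.13·0.3306 + 305.7·0.6371 = 213.6 kg (target 213.6 kg)
  ZnO: 80.41·0.9980 = 80.25 kg (target 80.25 kg)
  SrO: 24.12·0.7005 = 16.90 kg (target 16.90 kg)
Auditing the glass mass value: the batch minus its LOI: 500.0 kg (summing oxide targets gives 500.0 kg; stated basis 500.0 kg — a pure rounding effect).
Summing the batch: Σ batch = 539.2 kg; ignition loss, Σ(batch × LOI) = 39.17 kg; yield = glass ÷ total batch = 92.74%.

Batch per 500.0 kg enamel:
  Stock A: 80.41 kg
  Material B: 57.13 kg
  Ingredient C: 24.12 kg
  Component D: 50.65 kg
  Raw E: 21.18 kg
  Feed F: 305.7 kg
Total batch = 539.2 kg; LOI loss = 39.17 kg; yield = 92.74%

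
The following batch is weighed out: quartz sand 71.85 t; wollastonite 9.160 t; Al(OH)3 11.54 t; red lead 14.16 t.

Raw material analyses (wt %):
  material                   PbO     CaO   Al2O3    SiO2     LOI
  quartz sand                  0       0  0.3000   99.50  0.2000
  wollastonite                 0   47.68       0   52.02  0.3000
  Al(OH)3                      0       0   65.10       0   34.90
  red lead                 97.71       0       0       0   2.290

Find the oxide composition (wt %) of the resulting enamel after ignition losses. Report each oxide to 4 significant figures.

Glass mass = 102.2 t (batch 106.7 − LOI 4.523).
Composition: PbO 13.54%, CaO 4.274%, Al2O3 7.563%, SiO2 74.62%

All arithmetic keeps full precision at every stage; in-progress results are shown (rounded to four significant digits) alongside each step; every reported number is rounded a single time; the derived quantities, including LOI, the yield, the four compositions, totals, glass mass, are computed using the weight values for 102.2 t of glass in full float precision, precisely as stated by the question or the answer.
Per-oxide mass from batch:
  PbO: 14.16·0.9771 = 13.84 t
  CaO: 9.160·0.4768 = 4.367 t
  Al2O3: 71.85·0.003000 + 11.54·0.6510 = 7.728 t
  SiO2: 71.85·0.9950 + 9.160·0.5202 = 76.26 t
LOI: 71.85·0.002000 + 9.160·0.003000 + 11.54·0.3490 + 14.16·0.02290 = 4.523 t
Glass = total batch minus LOI = 106.7 − 4.523 = 102.2 t (equal to the oxide-mass sum)
wt % = 100 × oxide mass / glass mass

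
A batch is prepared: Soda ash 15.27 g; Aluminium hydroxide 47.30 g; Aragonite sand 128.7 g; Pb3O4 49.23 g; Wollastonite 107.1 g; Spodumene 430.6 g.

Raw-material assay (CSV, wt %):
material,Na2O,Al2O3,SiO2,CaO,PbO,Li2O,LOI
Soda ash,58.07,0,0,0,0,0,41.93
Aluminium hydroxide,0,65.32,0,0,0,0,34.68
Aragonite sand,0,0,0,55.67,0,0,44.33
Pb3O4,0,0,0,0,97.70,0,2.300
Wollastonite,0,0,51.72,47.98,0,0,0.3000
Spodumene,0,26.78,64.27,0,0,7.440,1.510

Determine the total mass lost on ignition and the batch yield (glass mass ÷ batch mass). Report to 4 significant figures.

LOI loss = 87.81 g; glass = 690.4 g; yield = 88.72%

Every computation holds full precision end to end; rounding to 4 significant digits applies to every in-between result as displayed — exactly one rounding is applied to every reported result; the derived quantities (yield, totals, the six compositions, net glass mass, ignition loss) are recomputed using the weight values at 690.4 g of glass at full precision, precisely as stated by the problem or answer text.
Material-by-material LOI:
  Soda ash: 15.27 × 0.4193 = 6.403 g
  Aluminium hydroxide: 47.30 × 0.3468 = 16.40 g
  Aragonite sand: 128.7 × 0.4433 = 57.05 g
  Pb3O4: 49.23 × 0.02300 = 1.132 g
  Wollastonite: 107.1 × 0.003000 = 0.3213 g
  Spodumene: 430.6 × 0.01510 = 6.502 g
Total LOI = 87.81 g
Glass = batch − LOI = 778.2 − 87.81 = 690.4 g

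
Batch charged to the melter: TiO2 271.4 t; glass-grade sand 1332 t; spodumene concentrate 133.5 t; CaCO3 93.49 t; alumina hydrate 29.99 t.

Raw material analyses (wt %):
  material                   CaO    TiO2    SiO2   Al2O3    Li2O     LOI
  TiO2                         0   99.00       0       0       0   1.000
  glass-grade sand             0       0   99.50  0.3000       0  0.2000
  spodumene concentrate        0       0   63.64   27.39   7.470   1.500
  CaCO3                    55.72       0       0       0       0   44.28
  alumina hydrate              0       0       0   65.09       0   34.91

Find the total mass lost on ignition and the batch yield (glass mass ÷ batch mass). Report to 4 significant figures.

LOI loss = 59.25 t; glass = 1801 t; yield = 96.82%

Each numeric step keeps full float precision in every operation. The intermediate values are shown, rounded to four significant figures, between the steps; a single rounding produces each reported figure. All derived quantities, including the totals, net glass mass, yield, five oxide percentages, ignition loss, are recomputed from the batch weights on 1801 t of glass at exact precision, precisely as stated by question or answer.
Per-material ignition loss:
  TiO2: 271.4 × 0.01000 = 2.714 t
  glass-grade sand: 1332 × 0.002000 = 2.664 t
  spodumene concentrate: 133.5 × 0.01500 = 2.002 t
  CaCO3: 93.49 × 0.4428 = 41.40 t
  alumina hydrate: 29.99 × 0.3491 = 10.47 t
Total LOI = 59.25 t
Glass = batch − LOI = 1860 − 59.25 = 1801 t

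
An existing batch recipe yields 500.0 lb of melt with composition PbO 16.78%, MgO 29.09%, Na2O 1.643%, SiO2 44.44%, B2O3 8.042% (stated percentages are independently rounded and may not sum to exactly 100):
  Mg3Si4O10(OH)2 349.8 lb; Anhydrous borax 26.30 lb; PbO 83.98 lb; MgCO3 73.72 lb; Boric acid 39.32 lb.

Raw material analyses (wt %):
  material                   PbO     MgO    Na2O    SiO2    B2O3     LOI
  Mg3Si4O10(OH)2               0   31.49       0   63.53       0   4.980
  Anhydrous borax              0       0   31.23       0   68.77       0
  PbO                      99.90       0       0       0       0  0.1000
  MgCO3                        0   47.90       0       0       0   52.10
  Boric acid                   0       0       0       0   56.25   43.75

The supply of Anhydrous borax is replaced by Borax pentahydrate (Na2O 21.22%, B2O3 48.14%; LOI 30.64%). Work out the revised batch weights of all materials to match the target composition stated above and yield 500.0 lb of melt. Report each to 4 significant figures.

Revised batch per 500.0 lb melt:
  Mg3Si4O10(OH)2: 349.8 lb
  Borax pentahydrate: 38.71 lb
  PbO: 83.98 lb
  MgCO3: 73.72 lb
  Boric acid: 38.35 lb
Total batch = 584.6 lb; LOI loss = 84.55 lb

Each numeric step keeps exact precision from first step to last — mid-chain values are shown (rounded to four significant digits) at each printed step. Each reported result takes a single rounding — all derived quantities are carried using the weight values on 500.0 lb of glass in full float precision (totals, net glass mass, the five compositions, yield, LOI), as quoted within the problem or the answer.
Oxide-by-oxide targets in 500.0 lb melt:
  PbO: 16.78% × 500.0 = 83.90 lb
  MgO: 29.09% × 500.0 = 145.4 lb
  Na2O: 1.643% × 500.0 = 8.215 lb
  SiO2: 44.44% × 500.0 = 222.2 lb
  B2O3: 8.042% × 500.0 = 40.21 lb
Sums-versus-targets review working from each reported weight, against the basis in use (summed amounts equal target values exact up to rounding of places):
  PbO: 83.98·0.9990 = 83.90 lb (target 83.90 lb)
  MgO: 349.8·0.3149 + 73.72·0.4790 = 145.5 lb (target 145.4 lb)
  Na2O: 38.71·0.2122 = 8.214 lb (target 8.215 lb)
  SiO2: 349.8·0.6353 = 222.2 lb (target 222.2 lb)
  B2O3: 38.71·0.4814 + 38.35·0.5625 = 40.21 lb (target 40.21 lb)
Glass-mass bookkeeping: batch total minus LOI = 500.0 lb (the targets, summed, come to 500.0 lb; versus the stated basis of 500.0 lb — gaps are rounding artifacts).
Batch grand total — Σ batch = 584.6 lb; loss to ignition Σ batch·LOI = 84.55 lb; the yield ratio, glass ÷ batch: 85.54%.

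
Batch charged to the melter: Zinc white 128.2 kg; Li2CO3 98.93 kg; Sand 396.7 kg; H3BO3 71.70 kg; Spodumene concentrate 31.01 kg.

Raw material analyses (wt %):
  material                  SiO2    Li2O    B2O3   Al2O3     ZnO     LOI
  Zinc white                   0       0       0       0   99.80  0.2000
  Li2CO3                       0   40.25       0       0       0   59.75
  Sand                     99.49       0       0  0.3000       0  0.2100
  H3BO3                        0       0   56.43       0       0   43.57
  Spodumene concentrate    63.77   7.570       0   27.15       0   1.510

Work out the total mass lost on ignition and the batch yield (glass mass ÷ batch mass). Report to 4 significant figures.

Intermediates appear (rounded to 4 significant figures) in the printout — the working math keeps full float precision at every stage. Each reported figure is rounded only once — the derived quantities (ignition loss, the totals, net glass mass, yield, the five compositions) are carried starting from the weights for 634.6 kg of glass at full precision as set out in the problem or the answer.
Per-material ignition loss:
  Zinc white: 128.2 × 0.002000 = 0.2564 kg
  Li2CO3: 98.93 × 0.5975 = 59.11 kg
  Sand: 396.7 × 0.002100 = 0.8331 kg
  H3BO3: 71.70 × 0.4357 = 31.24 kg
  Spodumene concentrate: 31.01 × 0.01510 = 0.4683 kg
Total LOI = 91.91 kg
Glass = batch − LOI = 726.5 − 91.91 = 634.6 kg

LOI loss = 91.91 kg; glass = 634.6 kg; yield = 87.35%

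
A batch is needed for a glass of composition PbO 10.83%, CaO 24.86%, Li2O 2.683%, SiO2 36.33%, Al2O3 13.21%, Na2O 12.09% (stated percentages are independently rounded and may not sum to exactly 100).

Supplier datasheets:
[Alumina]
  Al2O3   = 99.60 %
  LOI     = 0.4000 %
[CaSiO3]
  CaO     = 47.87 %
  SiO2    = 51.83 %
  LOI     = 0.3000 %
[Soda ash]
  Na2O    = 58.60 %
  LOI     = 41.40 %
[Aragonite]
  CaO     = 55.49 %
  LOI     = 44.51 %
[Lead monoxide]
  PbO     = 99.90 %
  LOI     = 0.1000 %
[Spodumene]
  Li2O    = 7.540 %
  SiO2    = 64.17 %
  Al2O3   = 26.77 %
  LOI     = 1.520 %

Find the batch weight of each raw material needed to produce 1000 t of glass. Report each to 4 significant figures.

Batch per 1000 t glass:
  Alumina: 36.99 t
  CaSiO3: 260.4 t
  Soda ash: 206.3 t
  Aragonite: 223.4 t
  Lead monoxide: 108.4 t
  Spodumene: 355.8 t
Total batch = 1191 t; LOI loss = 191.3 t; yield = 83.94%

All arithmetic maintains full precision all the way through — the intermediate values are printed, rounded to four significant figures, as written; exactly one rounding is applied to each reported number — derived quantities are rebuilt from the weighed amounts at 1000 t of glass in full precision (six oxide percentages, LOI, totals, glass mass, yield) as set out in question or answer.
Target oxide masses per 1000 t glass:
  PbO: 10.83% × 1000 = 108.3 t
  CaO: 24.86% × 1000 = 248.6 t
  Li2O: 2.683% × 1000 = 26.83 t
  SiO2: 36.33% × 1000 = 363.3 t
  Al2O3: 13.21% × 1000 = 132.1 t
  Na2O: 12.09% × 1000 = 120.9 t
Oxide-by-oxide audit on the weights just shown, at the basis given (oxide sums agree with the targets net of answer rounding effects):
  PbO: 108.4·0.9990 = 108.3 t (target 108.3 t)
  CaO: 260.4·0.4787 + 223.4·0.5549 = 248.6 t (target 248.6 t)
  Li2O: 355.8·0.07540 = 26.83 t (target 26.83 t)
  SiO2: 260.4·0.5183 + 355.8·0.6417 = 363.3 t (target 363.3 t)
  Al2O3: 36.99·0.9960 + 355.8·0.2677 = 132.1 t (target 132.1 t)
  Na2O: 206.3·0.5860 = 120.9 t (target 120.9 t)
Auditing the glass mass value: total charge less LOI = 1000 t (targets for the oxides total 1000 t; stated basis 1000 t — differing by rounding only).
Whole-batch sum: Σ batch = 1191 t; Σ batch·LOI gives LOI loss = 191.3 t; as yield: glass ÷ batch → 83.94%.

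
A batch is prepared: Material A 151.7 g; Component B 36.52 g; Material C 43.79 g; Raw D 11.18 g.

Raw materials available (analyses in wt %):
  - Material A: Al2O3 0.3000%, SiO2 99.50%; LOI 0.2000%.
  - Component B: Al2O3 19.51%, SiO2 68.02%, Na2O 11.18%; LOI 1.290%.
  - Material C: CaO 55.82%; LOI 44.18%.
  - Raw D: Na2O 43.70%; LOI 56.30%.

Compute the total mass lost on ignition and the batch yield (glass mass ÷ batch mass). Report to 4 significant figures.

Values along the way are shown rounded off to 4 significant digits across the worked steps; the working math keeps full precision all the way through. Every reported figure takes a single rounding; all derived quantities are computed in full precision (glass mass, LOI, the totals, yield, four oxide percentages) using the weight values for 216.8 g of glass, exactly as printed in problem or answer.
LOI of each material in turn:
  Material A: 151.7 × 0.002000 = 0.3034 g
  Component B: 36.52 × 0.01290 = 0.4711 g
  Material C: 43.79 × 0.4418 = 19.35 g
  Raw D: 11.18 × 0.5630 = 6.294 g
Total LOI = 26.42 g
Glass = batch − LOI = 243.2 − 26.42 = 216.8 g

LOI loss = 26.42 g; glass = 216.8 g; yield = 89.14%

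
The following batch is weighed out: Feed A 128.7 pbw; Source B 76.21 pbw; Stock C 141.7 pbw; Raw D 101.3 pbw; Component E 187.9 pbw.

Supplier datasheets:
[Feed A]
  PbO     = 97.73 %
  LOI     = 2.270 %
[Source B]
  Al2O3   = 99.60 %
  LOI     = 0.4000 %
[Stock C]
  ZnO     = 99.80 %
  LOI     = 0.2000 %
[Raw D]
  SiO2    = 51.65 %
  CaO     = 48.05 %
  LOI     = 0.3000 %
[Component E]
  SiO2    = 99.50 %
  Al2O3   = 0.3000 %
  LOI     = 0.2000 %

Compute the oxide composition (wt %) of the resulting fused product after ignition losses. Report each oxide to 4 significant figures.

The whole derivation keeps full precision at each step. In-progress results appear, with 4-significant-digit rounding, alongside each step; each reported number is rounded exactly once — the derived quantities are recomputed in exact precision (glass mass, the five compositions, the yield, ignition loss, the totals) from the batch weights on 631.6 pbw of glass, as set out in question or answer.
What the batch supplies per oxide:
  SiO2: 101.3·0.5165 + 187.9·0.9950 = 239.3 pbw
  PbO: 128.7·0.9773 = 125.8 pbw
  Al2O3: 76.21·0.9960 + 187.9·0.003000 = 76.47 pbw
  CaO: 101.3·0.4805 = 48.67 pbw
  ZnO: 141.7·0.9980 = 141.4 pbw
LOI: 128.7·0.02270 + 76.21·0.004000 + 141.7·0.002000 + 101.3·0.003000 + 187.9·0.002000 = 4.189 pbw
Net of LOI, the glass mass = 635.8 − 4.189 = 631.6 pbw (= the summed oxide contributions)
wt %: oxide over glass, times 100

Glass mass = 631.6 pbw (batch 635.8 − LOI 4.189).
Composition: SiO2 37.88%, PbO 19.91%, Al2O3 12.11%, CaO 7.706%, ZnO 22.39%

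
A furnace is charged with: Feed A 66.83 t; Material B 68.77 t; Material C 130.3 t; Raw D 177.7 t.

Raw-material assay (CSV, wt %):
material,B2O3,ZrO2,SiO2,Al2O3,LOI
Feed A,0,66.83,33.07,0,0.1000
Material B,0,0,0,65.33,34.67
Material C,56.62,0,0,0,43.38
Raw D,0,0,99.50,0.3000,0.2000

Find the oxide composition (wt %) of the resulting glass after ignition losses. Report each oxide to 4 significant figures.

All internal work runs at exact precision from first step to last. Working values are shown, rounded to four significant digits, in the working. Every reported number is rounded once only; all derived quantities (net glass mass, four oxide percentages, the yield, the totals, LOI) are rebuilt from the weighed amounts at 362.8 t of glass in full float precision as quoted within problem or answer.
Oxide-by-oxide delivered mass:
  B2O3: 130.3·0.5662 = 73.78 t
  ZrO2: 66.83·0.6683 = 44.66 t
  SiO2: 66.83·0.3307 + 177.7·0.9950 = 198.9 t
  Al2O3: 68.77·0.6533 + 177.7·0.003000 = 45.46 t
LOI: 66.83·0.001000 + 68.77·0.3467 + 130.3·0.4338 + 177.7·0.002000 = 80.79 t
batch − LOI leaves glass = 443.6 − 80.79 = 362.8 t (equal to the oxide-mass sum)
percent share: oxide ÷ glass, ×100

Glass mass = 362.8 t (batch 443.6 − LOI 80.79).
Composition: B2O3 20.33%, ZrO2 12.31%, SiO2 54.83%, Al2O3 12.53%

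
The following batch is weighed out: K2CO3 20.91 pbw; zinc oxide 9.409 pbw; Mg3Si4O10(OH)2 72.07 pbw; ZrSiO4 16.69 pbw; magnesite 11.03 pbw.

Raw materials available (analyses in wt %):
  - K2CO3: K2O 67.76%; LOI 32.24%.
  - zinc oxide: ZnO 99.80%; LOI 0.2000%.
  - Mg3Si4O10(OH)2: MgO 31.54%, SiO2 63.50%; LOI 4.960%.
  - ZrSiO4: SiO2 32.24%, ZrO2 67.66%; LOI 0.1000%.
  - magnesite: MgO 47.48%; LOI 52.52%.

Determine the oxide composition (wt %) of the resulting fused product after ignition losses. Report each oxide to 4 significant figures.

Glass mass = 114.0 pbw (batch 130.1 − LOI 16.14).
Composition: MgO 24.54%, SiO2 44.88%, ZrO2 9.909%, K2O 12.43%, ZnO 8.240%

Every computation carries full float precision end to end. In-progress results are displayed, with 4-significant-digit rounding, across the worked steps; a single rounding produces each reported number. Derived quantities (the yield, ignition loss, totals, glass mass, five oxide percentages) are re-derived at full precision starting from the weights for 114.0 pbw of glass exactly as printed in problem or answer.
Delivered oxide masses:
  MgO: 72.07·0.3154 + 11.03·0.4748 = 27.97 pbw
  SiO2: 72.07·0.6350 + 16.69·0.3224 = 51.15 pbw
  ZrO2: 16.69·0.6766 = 11.29 pbw
  K2O: 20.91·0.6776 = 14.17 pbw
  ZnO: 9.409·0.9980 = 9.390 pbw
LOI: 20.91·0.3224 + 9.409·0.002000 + 72.07·0.04960 + 16.69·0.001000 + 11.03·0.5252 = 16.14 pbw
batch − LOI leaves glass = 130.1 − 16.14 = 114.0 pbw (the oxide masses sum to this)
wt % = 100 × oxide mass / glass mass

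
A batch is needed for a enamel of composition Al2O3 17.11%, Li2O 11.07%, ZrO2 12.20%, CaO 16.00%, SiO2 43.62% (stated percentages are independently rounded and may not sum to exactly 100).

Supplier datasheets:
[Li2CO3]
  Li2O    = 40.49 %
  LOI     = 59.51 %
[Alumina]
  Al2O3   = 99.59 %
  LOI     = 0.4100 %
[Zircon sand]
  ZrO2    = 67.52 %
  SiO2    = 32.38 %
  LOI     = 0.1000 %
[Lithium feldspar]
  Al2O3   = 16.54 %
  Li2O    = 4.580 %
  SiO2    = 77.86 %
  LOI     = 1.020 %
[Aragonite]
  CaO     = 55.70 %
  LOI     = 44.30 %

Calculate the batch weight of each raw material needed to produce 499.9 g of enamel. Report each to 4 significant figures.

Batch per 499.9 g enamel:
  Li2CO3: 109.2 g
  Alumina: 45.61 g
  Zircon sand: 90.33 g
  Lithium feldspar: 242.5 g
  Aragonite: 143.6 g
Total batch = 631.2 g; LOI loss = 131.4 g; yield = 79.19%

Every computation holds full float precision at every stage; mid-chain values appear, with 4-significant-figure rounding, on the page — every reported number carries a single rounding. Derived quantities (yield, net glass mass, totals, five oxide percentages, LOI) are computed in full float precision using the weight values for 499.9 g of glass exactly as shown in problem or answer.
Target oxide masses per 499.9 g enamel:
  Al2O3: 17.11% × 499.9 = 85.53 g
  Li2O: 11.07% × 499.9 = 55.34 g
  ZrO2: 12.20% × 499.9 = 60.99 g
  CaO: 16.00% × 499.9 = 79.98 g
  SiO2: 43.62% × 499.9 = 218.1 g
Verifying the oxide balance working from each reported weight, on the stated basis (target by target, the sums agree inside rounding margins):
  Al2O3: 45.61·0.9959 + 242.5·0.1654 = 85.53 g (target 85.53 g)
  Li2O: 109.2·0.4049 + 242.5·0.04580 = 55.32 g (target 55.34 g)
  ZrO2: 90.33·0.6752 = 60.99 g (target 60.99 g)
  CaO: 143.6·0.5570 = 79.99 g (target 79.98 g)
  SiO2: 90.33·0.3238 + 242.5·0.7786 = 218.1 g (target 218.1 g)
Glass mass check: total charge less LOI = 499.9 g (per-oxide target masses sum to 499.9 g; stated basis 499.9 g — gaps are rounding artifacts).
Summing the batch: Σ batch = 631.2 g; the LOI term Σ batch·LOI equals 131.4 g; as yield: glass ÷ batch → 79.19%.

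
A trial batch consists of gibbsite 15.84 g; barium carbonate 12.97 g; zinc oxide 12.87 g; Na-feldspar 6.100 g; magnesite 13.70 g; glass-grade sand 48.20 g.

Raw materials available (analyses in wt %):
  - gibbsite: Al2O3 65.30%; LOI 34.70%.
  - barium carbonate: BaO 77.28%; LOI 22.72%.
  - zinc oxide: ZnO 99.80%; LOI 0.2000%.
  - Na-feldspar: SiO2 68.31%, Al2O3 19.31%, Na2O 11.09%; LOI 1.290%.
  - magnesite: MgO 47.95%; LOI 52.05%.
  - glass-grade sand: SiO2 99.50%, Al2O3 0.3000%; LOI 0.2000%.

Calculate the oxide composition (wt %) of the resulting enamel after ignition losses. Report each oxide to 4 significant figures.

Glass mass = 93.91 g (batch 109.7 − LOI 15.77).
Composition: ZnO 13.68%, SiO2 55.51%, MgO 6.996%, Al2O3 12.42%, Na2O 0.7204%, BaO 10.67%

All internal work carries full precision at each step — mid-chain values appear (rounded to four significant digits) when written out — every reported value carries a single rounding. The derived quantities are carried at exact precision (six oxide percentages, the totals, net glass mass, the yield, LOI) using the weight values at 93.91 g of glass, precisely as stated by the problem or answer text.
Oxide masses out of the charge:
  ZnO: 12.87·0.9980 = 12.84 g
  SiO2: 6.100·0.6831 + 48.20·0.9950 = 52.13 g
  MgO: 13.70·0.4795 = 6.569 g
  Al2O3: 15.84·0.6530 + 6.100·0.1931 + 48.20·0.003000 = 11.67 g
  Na2O: 6.100·0.1109 = 0.6765 g
  BaO: 12.97·0.7728 = 10.02 g
LOI: 15.84·0.3470 + 12.97·0.2272 + 12.87·0.002000 + 6.100·0.01290 + 13.70·0.5205 + 48.20·0.002000 = 15.77 g
batch − LOI leaves glass = 109.7 − 15.77 = 93.91 g (matching Σ of the oxides)
each oxide over glass, ×100, is wt %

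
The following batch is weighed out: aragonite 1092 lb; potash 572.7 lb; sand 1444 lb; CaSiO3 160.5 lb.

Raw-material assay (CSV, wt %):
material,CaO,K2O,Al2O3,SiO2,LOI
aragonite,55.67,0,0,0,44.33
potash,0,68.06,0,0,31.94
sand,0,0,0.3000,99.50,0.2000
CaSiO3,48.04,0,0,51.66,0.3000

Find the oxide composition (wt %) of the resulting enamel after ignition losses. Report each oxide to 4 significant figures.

Intermediates are shown (rounded to 4 significant figures) in the printout — the working math keeps exact precision at every stage — every reported number sees exactly one rounding; derived quantities (LOI, yield, four oxide percentages, totals, glass mass) are rebuilt from the weighed amounts on 2599 lb of glass at full float precision, as given in the problem or the answer.
Per-oxide mass from batch:
  CaO: 1092·0.5567 + 160.5·0.4804 = 685.0 lb
  K2O: 572.7·0.6806 = 389.8 lb
  Al2O3: 1444·0.003000 = 4.332 lb
  SiO2: 1444·0.9950 + 160.5·0.5166 = 1520 lb
LOI: 1092·0.4433 + 572.7·0.3194 + 1444·0.002000 + 160.5·0.003000 = 670.4 lb
batch − LOI leaves glass = 3269 − 670.4 = 2599 lb (equal to the oxide-mass sum)
percent by weight: oxide/glass ×100

Glass mass = 2599 lb (batch 3269 − LOI 670.4).
Composition: CaO 26.36%, K2O 15.00%, Al2O3 0.1667%, SiO2 58.48%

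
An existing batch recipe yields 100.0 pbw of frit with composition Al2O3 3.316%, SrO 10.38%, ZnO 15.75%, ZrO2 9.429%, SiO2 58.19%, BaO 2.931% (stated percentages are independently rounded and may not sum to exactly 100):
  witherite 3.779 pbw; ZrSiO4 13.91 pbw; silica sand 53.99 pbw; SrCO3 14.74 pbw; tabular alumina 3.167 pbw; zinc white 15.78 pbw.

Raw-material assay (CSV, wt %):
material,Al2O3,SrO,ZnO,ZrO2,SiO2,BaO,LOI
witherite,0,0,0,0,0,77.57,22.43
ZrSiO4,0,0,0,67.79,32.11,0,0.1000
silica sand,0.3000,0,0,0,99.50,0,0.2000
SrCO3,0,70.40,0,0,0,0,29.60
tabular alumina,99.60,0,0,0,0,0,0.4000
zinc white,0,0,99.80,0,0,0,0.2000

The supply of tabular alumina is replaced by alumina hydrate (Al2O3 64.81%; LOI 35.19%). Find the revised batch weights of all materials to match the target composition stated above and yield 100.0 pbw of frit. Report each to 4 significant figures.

Revised batch per 100.0 pbw frit:
  witherite: 3.779 pbw
  ZrSiO4: 13.91 pbw
  silica sand: 53.99 pbw
  SrCO3: 14.74 pbw
  alumina hydrate: 4.867 pbw
  zinc white: 15.78 pbw
Total batch = 107.1 pbw; LOI loss = 7.077 pbw

Full precision is maintained end to end; in-progress results are printed rounded to four significant figures alongside each step; each reported figure takes exactly one rounding — derived quantities, which include yield, net glass mass, ignition loss, the totals, six oxide percentages, are carried in exact precision, exactly as printed in the question or the answer, from the weighed amounts per 100.0 pbw of glass.
Oxide mass targets, per 100.0 pbw frit:
  Al2O3: 3.316% × 100.0 = 3.316 pbw
  SrO: 10.38% × 100.0 = 10.38 pbw
  ZnO: 15.75% × 100.0 = 15.75 pbw
  ZrO2: 9.429% × 100.0 = 9.429 pbw
  SiO2: 58.19% × 100.0 = 58.19 pbw
  BaO: 2.931% × 100.0 = 2.931 pbw
Verifying the oxide balance working from each reported weight, at the basis given (each sum matches its target mass modulo rounding of the values):
  Al2O3: 53.99·0.003000 + 4.867·0.6481 = 3.316 pbw (target 3.316 pbw)
  SrO: 14.74·0.7040 = 10.38 pbw (target 10.38 pbw)
  ZnO: 15.78·0.9980 = 15.75 pbw (target 15.75 pbw)
  ZrO2: 13.91·0.6779 = 9.430 pbw (target 9.429 pbw)
  SiO2: 13.91·0.3211 + 53.99·0.9950 = 58.19 pbw (target 58.19 pbw)
  BaO: 3.779·0.7757 = 2.931 pbw (target 2.931 pbw)
Glass-mass closure: whole batch net of LOI = 99.99 pbw (targets for the oxides total 100.0 pbw; basis as stated: 100.0 pbw — a pure rounding effect).
Total batch = Σ batch = 107.1 pbw; Σ batch·LOI gives LOI loss = 7.077 pbw; yield, glass over the total, = 93.39%.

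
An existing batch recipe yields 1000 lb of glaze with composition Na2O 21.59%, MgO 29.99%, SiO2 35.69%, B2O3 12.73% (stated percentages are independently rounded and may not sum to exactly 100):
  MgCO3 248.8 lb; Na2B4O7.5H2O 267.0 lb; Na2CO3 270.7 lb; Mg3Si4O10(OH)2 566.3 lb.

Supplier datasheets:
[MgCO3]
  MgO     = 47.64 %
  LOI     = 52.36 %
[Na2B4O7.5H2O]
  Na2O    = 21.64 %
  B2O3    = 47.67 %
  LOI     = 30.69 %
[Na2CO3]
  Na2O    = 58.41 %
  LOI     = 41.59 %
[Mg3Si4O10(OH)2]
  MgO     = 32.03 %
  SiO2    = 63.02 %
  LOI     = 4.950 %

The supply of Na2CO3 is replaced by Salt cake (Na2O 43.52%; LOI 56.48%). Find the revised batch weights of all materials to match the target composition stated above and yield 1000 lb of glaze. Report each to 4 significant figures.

Revised batch per 1000 lb glaze:
  MgCO3: 248.8 lb
  Na2B4O7.5H2O: 267.0 lb
  Salt cake: 363.3 lb
  Mg3Si4O10(OH)2: 566.3 lb
Total batch = 1445 lb; LOI loss = 445.4 lb

Full float precision is carried end to end — working values are displayed with 4-significant-figure rounding alongside each step; a single rounding produces every reported number — all derived quantities, which include the yield, ignition loss, the totals, net glass mass, four oxide percentages, are re-derived at exact precision, as they appear in the problem or the answer, from the weighed amounts at 1000 lb of glass.
Target masses of each oxide per 1000 lb glaze:
  Na2O: 21.59% × 1000 = 215.9 lb
  MgO: 29.99% × 1000 = 299.9 lb
  SiO2: 35.69% × 1000 = 356.9 lb
  B2O3: 12.73% × 1000 = 127.3 lb
A balance pass over the oxides, on the weights just shown, at the basis given (oxide sums agree with the targets once rounding is allowed for):
  Na2O: 267.0·0.2164 + 363.3·0.4352 = 215.9 lb (target 215.9 lb)
  MgO: 248.8·0.4764 + 566.3·0.3203 = 299.9 lb (target 299.9 lb)
  SiO2: 566.3·0.6302 = 356.9 lb (target 356.9 lb)
  B2O3: 267.0·0.4767 = 127.3 lb (target 127.3 lb)
Glass-mass closure: whole batch net of LOI = 1000 lb (the Σ of target masses is 1000 lb; versus the stated basis of 1000 lb — gaps are rounding artifacts).
Summing the batch: Σ batch = 1445 lb; loss to ignition Σ batch·LOI = 445.4 lb; as yield: glass ÷ batch → 69.18%.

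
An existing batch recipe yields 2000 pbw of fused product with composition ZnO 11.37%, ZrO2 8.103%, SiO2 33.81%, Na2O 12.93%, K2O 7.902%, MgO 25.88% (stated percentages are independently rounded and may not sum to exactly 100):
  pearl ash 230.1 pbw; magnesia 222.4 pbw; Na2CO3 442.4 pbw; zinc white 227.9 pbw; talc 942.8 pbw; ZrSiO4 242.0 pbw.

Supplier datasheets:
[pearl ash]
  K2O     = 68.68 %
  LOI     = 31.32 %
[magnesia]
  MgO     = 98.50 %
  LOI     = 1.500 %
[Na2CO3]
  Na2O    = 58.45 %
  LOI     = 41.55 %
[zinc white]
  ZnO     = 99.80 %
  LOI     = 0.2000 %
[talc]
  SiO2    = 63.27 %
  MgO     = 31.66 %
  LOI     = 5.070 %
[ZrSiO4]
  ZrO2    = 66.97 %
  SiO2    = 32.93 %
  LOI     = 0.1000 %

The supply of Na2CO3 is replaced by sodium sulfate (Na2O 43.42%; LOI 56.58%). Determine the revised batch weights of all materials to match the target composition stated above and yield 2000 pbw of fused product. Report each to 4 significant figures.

Working values appear (rounded to four significant digits) on the page — all internal work holds full float precision in every operation; every reported figure carries a single rounding. Derived quantities are recomputed in full precision (the yield, the totals, LOI, the six compositions, net glass mass) from the weighed amounts at 2000 pbw of glass, exactly as shown in either problem or answer.
The oxide mass targets at 2000 pbw fused product:
  ZnO: 11.37% × 2000 = 227.4 pbw
  ZrO2: 8.103% × 2000 = 162.1 pbw
  SiO2: 33.81% × 2000 = 676.2 pbw
  Na2O: 12.93% × 2000 = 258.6 pbw
  K2O: 7.902% × 2000 = 158.0 pbw
  MgO: 25.88% × 2000 = 517.6 pbw
Sums-versus-targets review given the weights on record, on the stated basis (delivered sums recover each target once rounding is allowed for):
  ZnO: 227.9·0.9980 = 227.4 pbw (target 227.4 pbw)
  ZrO2: 242.0·0.6697 = 162.1 pbw (target 162.1 pbw)
  SiO2: 942.8·0.6327 + 242.0·0.3293 = 676.2 pbw (target 676.2 pbw)
  Na2O: 595.6·0.4342 = 258.6 pbw (target 258.6 pbw)
  K2O: 230.1·0.6868 = 158.0 pbw (target 158.0 pbw)
  MgO: 222.4·0.9850 + 942.8·0.3166 = 517.6 pbw (target 517.6 pbw)
Glass mass check: net batch after ignition = 2000 pbw (summing oxide targets gives 2000 pbw; with the basis standing at 2000 pbw — gaps are rounding artifacts).
Adding the batch up: Σ batch = 2461 pbw; LOI removed, Σ of batch·LOI: 460.9 pbw; glass ÷ batch gives a yield of 81.27%.

Revised batch per 2000 pbw fused product:
  pearl ash: 230.1 pbw
  magnesia: 222.4 pbw
  sodium sulfate: 595.6 pbw
  zinc white: 227.9 pbw
  talc: 942.8 pbw
  ZrSiO4: 242.0 pbw
Total batch = 2461 pbw; LOI loss = 460.9 pbw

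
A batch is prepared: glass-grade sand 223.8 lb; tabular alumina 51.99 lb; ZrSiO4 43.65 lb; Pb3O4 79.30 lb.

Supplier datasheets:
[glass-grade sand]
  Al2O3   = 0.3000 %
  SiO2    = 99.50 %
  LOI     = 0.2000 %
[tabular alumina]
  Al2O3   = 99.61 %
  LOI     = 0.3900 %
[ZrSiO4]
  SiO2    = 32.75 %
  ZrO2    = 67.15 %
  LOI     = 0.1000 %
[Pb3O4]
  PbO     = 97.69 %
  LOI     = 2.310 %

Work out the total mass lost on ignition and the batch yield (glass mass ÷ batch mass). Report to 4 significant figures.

All internal work carries full float precision from start to finish. Intermediates are printed (rounded to four significant figures) alongside each step — every reported result is rounded just once — the derived quantities are rebuilt from the weighed amounts for 396.2 lb of glass at full precision (ignition loss, net glass mass, totals, the yield, four oxide percentages), as they appear in the problem or answer text.
Loss on ignition, line by line:
  glass-grade sand: 223.8 × 0.002000 = 0.4476 lb
  tabular alumina: 51.99 × 0.003900 = 0.2028 lb
  ZrSiO4: 43.65 × 0.001000 = 0.04365 lb
  Pb3O4: 79.30 × 0.02310 = 1.832 lb
Total LOI = 2.526 lb
Glass = batch − LOI = 398.7 − 2.526 = 396.2 lb

LOI loss = 2.526 lb; glass = 396.2 lb; yield = 99.37%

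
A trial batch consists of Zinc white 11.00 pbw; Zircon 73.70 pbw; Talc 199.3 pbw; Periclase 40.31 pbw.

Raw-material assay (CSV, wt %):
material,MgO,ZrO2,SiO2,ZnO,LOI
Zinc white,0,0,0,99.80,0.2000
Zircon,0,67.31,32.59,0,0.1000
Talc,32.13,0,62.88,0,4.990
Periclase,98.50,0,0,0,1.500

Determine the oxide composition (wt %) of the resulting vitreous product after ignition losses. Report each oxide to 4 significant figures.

Glass mass = 313.7 pbw (batch 324.3 − LOI 10.65).
Composition: MgO 33.07%, ZrO2 15.82%, SiO2 47.61%, ZnO 3.500%

Rounding to four significant figures extends to every mid-chain value as printed; each numeric step keeps full precision in every operation. A single rounding yields every reported result; all derived quantities (ignition loss, net glass mass, yield, the four compositions, totals) are rebuilt from the batch weights on 313.7 pbw of glass in exact precision, as given in problem or answer.
What the batch supplies per oxide:
  MgO: 199.3·0.3213 + 40.31·0.9850 = 103.7 pbw
  ZrO2: 73.70·0.6731 = 49.61 pbw
  SiO2: 73.70·0.3259 + 199.3·0.6288 = 149.3 pbw
  ZnO: 11.00·0.9980 = 10.98 pbw
LOI: 11.00·0.002000 + 73.70·0.001000 + 199.3·0.04990 + 40.31·0.01500 = 10.65 pbw
Glass mass = batch − LOI = 324.3 − 10.65 = 313.7 pbw (= Σ oxide masses)
oxide / glass × 100 gives the wt %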